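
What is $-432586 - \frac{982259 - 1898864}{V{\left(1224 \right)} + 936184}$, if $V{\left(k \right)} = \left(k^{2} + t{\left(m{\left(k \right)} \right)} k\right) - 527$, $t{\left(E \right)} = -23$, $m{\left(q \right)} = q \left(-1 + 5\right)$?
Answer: $- \frac{1040663004461}{2405681} \approx -4.3259 \cdot 10^{5}$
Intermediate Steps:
$m{\left(q \right)} = 4 q$ ($m{\left(q \right)} = q 4 = 4 q$)
$V{\left(k \right)} = -527 + k^{2} - 23 k$ ($V{\left(k \right)} = \left(k^{2} - 23 k\right) - 527 = -527 + k^{2} - 23 k$)
$-432586 - \frac{982259 - 1898864}{V{\left(1224 \right)} + 936184} = -432586 - \frac{982259 - 1898864}{\left(-527 + 1224^{2} - 28152\right) + 936184} = -432586 - - \frac{916605}{\left(-527 + 1498176 - 28152\right) + 936184} = -432586 - - \frac{916605}{1469497 + 936184} = -432586 - - \frac{916605}{2405681} = -432586 + \frac{916605}{2405681} = - \frac{1040663004461}{2405681}$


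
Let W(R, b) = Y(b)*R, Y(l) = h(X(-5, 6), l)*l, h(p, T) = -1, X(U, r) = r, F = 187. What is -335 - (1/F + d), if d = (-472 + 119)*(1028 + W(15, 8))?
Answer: 59875342/187 ≈ 3.2019e+5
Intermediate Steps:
Y(l) = -l
W(R, b) = -R*b (W(R, b) = (-b)*R = -R*b)
d = -320524 (d = (-472 + 119)*(1028 - 1*15*8) = -353*(1028 - 120) = -353*908 = -320524)
-335 - (1/F + d) = -335 - (1/187 - 320524) = -335 - 1*(-59937987/187) = -335 + 59937987/187 = 59875342/187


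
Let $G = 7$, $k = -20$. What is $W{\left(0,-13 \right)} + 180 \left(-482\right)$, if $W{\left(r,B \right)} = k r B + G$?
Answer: $-86753$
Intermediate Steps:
$W{\left(r,B \right)} = 7 - 20 B r$ ($W{\left(r,B \right)} = - 20 r B + 7 = - 20 B r + 7 = 7 - 20 B r$)
$W{\left(0,-13 \right)} + 180 \left(-482\right) = \left(7 - \left(-260\right) 0\right) + 180 \left(-482\right) = \left(7 + 0\right) - 86760 = 7 - 86760 = -86753$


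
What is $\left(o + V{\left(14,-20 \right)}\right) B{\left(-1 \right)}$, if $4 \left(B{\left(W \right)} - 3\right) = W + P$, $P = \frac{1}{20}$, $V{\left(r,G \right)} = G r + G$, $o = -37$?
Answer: $- \frac{74477}{80} \approx -930.96$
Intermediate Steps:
$V{\left(r,G \right)} = G + G r$
$P = \frac{1}{20} \approx 0.05$
$B{\left(W \right)} = \frac{241}{80} + \frac{W}{4}$ ($B{\left(W \right)} = 3 + \frac{W + \frac{1}{20}}{4} = 3 + \frac{\frac{1}{20} + W}{4} = 3 + \left(\frac{1}{80} + \frac{W}{4}\right) = \frac{241}{80} + \frac{W}{4}$)
$\left(o + V{\left(14,-20 \right)}\right) B{\left(-1 \right)} = \left(-37 - 20 \left(1 + 14\right)\right) \left(\frac{241}{80} + \frac{1}{4} \left(-1\right)\right) = \left(-37 - 300\right) \left(\frac{241}{80} - \frac{1}{4}\right) = \left(-37 - 300\right) \frac{221}{80} = \left(-337\right) \frac{221}{80} = - \frac{74477}{80}$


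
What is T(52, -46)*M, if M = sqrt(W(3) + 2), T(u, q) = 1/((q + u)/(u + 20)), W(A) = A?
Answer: 12*sqrt(5) ≈ 26.833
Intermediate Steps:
T(u, q) = (20 + u)/(q + u) (T(u, q) = 1/((q + u)/(20 + u)) = (20 + u)/(q + u))
M = sqrt(5) (M = sqrt(3 + 2) = sqrt(5) ≈ 2.2361)
T(52, -46)*M = ((20 + 52)/(-46 + 52))*sqrt(5) = (72/6)*sqrt(5) = ((1/6)*72)*sqrt(5) = 12*sqrt(5)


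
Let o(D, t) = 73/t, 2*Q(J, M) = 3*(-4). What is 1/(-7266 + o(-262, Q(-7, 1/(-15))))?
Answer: -6/43669 ≈ -0.00013740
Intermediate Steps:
Q(J, M) = -6 (Q(J, M) = (3*(-4))/2 = (½)*(-12) = -6)
1/(-7266 + o(-262, Q(-7, 1/(-15)))) = 1/(-7266 + 73/(-6)) = 1/(-7266 + 73*(-⅙)) = 1/(-7266 - 73/6) = 1/(-43669/6) = -6/43669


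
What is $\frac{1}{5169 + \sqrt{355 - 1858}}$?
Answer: $\frac{1723}{8906688} - \frac{i \sqrt{167}}{8906688} \approx 0.00019345 - 1.4509 \cdot 10^{-6} i$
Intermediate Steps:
$\frac{1}{5169 + \sqrt{355 - 1858}} = \frac{1}{5169 + \sqrt{-1503}} = \frac{1}{5169 + 3 i \sqrt{167}}$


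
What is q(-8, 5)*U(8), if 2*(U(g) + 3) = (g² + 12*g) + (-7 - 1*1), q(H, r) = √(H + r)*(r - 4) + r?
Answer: 365 + 73*I*√3 ≈ 365.0 + 126.44*I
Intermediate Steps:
q(H, r) = r + √(H + r)*(-4 + r) (q(H, r) = √(H + r)*(-4 + r) + r = r + √(H + r)*(-4 + r))
U(g) = -7 + g²/2 + 6*g (U(g) = -3 + ((g² + 12*g) + (-7 - 1*1))/2 = -3 + ((g² + 12*g) + (-7 - 1))/2 = -3 + ((g² + 12*g) - 8)/2 = -3 + (-8 + g² + 12*g)/2 = -3 + (-4 + g²/2 + 6*g) = -7 + g²/2 + 6*g)
q(-8, 5)*U(8) = (5 - 4*√(-8 + 5) + 5*√(-8 + 5))*(-7 + (½)*8² + 6*8) = (5 - 4*I*√3 + 5*√(-3))*(-7 + (½)*64 + 48) = (5 - 4*I*√3 + 5*(I*√3))*(-7 + 32 + 48) = (5 - 4*I*√3 + 5*I*√3)*73 = (5 + I*√3)*73 = 365 + 73*I*√3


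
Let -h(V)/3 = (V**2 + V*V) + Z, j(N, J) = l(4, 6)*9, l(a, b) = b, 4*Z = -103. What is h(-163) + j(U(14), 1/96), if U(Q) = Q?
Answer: -637131/4 ≈ -1.5928e+5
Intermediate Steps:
Z = -103/4 (Z = (1/4)*(-103) = -103/4 ≈ -25.750)
j(N, J) = 54 (j(N, J) = 6*9 = 54)
h(V) = 309/4 - 6*V**2 (h(V) = -3*((V**2 + V*V) - 103/4) = -3*((V**2 + V**2) - 103/4) = -3*(2*V**2 - 103/4) = -3*(-103/4 + 2*V**2) = 309/4 - 6*V**2)
h(-163) + j(U(14), 1/96) = (309/4 - 6*(-163)**2) + 54 = (309/4 - 6*26569) + 54 = (309/4 - 159414) + 54 = -637347/4 + 54 = -637131/4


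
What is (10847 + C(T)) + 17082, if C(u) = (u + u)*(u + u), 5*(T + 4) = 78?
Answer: 711681/25 ≈ 28467.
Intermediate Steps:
T = 58/5 (T = -4 + (⅕)*78 = -4 + 78/5 = 58/5 ≈ 11.600)
C(u) = 4*u² (C(u) = (2*u)*(2*u) = 4*u²)
(10847 + C(T)) + 17082 = (10847 + 4*(58/5)²) + 17082 = (10847 + 4*(3364/25)) + 17082 = (10847 + 13456/25) + 17082 = 284631/25 + 17082 = 711681/25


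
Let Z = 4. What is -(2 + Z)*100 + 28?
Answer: -572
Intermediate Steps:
-(2 + Z)*100 + 28 = -(2 + 4)*100 + 28 = -1*6*100 + 28 = -6*100 + 28 = -600 + 28 = -572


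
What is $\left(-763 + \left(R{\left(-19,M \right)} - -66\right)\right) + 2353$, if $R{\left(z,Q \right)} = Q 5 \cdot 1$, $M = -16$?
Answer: $1576$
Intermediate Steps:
$R{\left(z,Q \right)} = 5 Q$ ($R{\left(z,Q \right)} = 5 Q 1 = 5 Q$)
$\left(-763 + \left(R{\left(-19,M \right)} - -66\right)\right) + 2353 = \left(-763 + \left(5 \left(-16\right) - -66\right)\right) + 2353 = \left(-763 + \left(-80 + 66\right)\right) + 2353 = \left(-763 - 14\right) + 2353 = -777 + 2353 = 1576$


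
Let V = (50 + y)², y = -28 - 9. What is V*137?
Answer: 23153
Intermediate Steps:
y = -37
V = 169 (V = (50 - 37)² = 13² = 169)
V*137 = 169*137 = 23153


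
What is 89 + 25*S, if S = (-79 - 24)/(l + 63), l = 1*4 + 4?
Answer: 3744/71 ≈ 52.732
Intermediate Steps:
l = 8 (l = 4 + 4 = 8)
S = -103/71 (S = (-79 - 24)/(8 + 63) = -103/71 ≈ -1.4507)
89 + 25*S = 89 + 25*(-103/71) = 89 - 2575/71 = 3744/71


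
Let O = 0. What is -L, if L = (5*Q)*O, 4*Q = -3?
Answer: 0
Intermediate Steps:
Q = -¾ (Q = (¼)*(-3) = -¾ ≈ -0.75000)
L = 0 (L = (5*(-¾))*0 = -15/4*0 = 0)
-L = -1*0 = 0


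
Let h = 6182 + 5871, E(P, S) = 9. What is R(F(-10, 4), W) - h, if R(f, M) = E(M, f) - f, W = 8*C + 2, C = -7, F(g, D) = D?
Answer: -12048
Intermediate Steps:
h = 12053
W = -54 (W = 8*(-7) + 2 = -56 + 2 = -54)
R(f, M) = 9 - f
R(F(-10, 4), W) - h = (9 - 1*4) - 1*12053 = (9 - 4) - 12053 = 5 - 12053 = -12048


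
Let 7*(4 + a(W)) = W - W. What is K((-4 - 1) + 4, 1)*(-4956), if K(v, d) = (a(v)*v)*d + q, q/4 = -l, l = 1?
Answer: 0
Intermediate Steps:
a(W) = -4 (a(W) = -4 + (W - W)/7 = -4 + (⅐)*0 = -4 + 0 = -4)
q = -4 (q = 4*(-1*1) = 4*(-1) = -4)
K(v, d) = -4 - 4*d*v (K(v, d) = (-4*v)*d - 4 = -4*d*v - 4 = -4 - 4*d*v)
K((-4 - 1) + 4, 1)*(-4956) = (-4 - 4*1*((-4 - 1) + 4))*(-4956) = (-4 - 4*1*(-5 + 4))*(-4956) = (-4 - 4*1*(-1))*(-4956) = (-4 + 4)*(-4956) = 0*(-4956) = 0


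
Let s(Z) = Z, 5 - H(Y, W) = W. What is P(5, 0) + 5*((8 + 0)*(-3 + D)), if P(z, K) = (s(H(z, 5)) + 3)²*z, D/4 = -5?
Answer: -875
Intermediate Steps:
D = -20 (D = 4*(-5) = -20)
H(Y, W) = 5 - W
P(z, K) = 9*z (P(z, K) = ((5 - 1*5) + 3)²*z = ((5 - 5) + 3)²*z = (0 + 3)²*z = 3²*z = 9*z)
P(5, 0) + 5*((8 + 0)*(-3 + D)) = 9*5 + 5*((8 + 0)*(-3 - 20)) = 45 + 5*(8*(-23)) = 45 + 5*(-184) = 45 - 920 = -875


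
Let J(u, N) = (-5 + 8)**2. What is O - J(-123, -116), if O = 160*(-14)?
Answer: -2249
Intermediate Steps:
J(u, N) = 9 (J(u, N) = 3**2 = 9)
O = -2240
O - J(-123, -116) = -2240 - 1*9 = -2240 - 9 = -2249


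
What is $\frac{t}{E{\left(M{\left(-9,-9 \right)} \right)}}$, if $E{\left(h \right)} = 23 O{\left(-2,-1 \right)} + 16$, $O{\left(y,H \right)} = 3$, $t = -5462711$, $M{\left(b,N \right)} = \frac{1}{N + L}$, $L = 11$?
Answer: $- \frac{5462711}{85} \approx -64267.0$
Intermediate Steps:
$M{\left(b,N \right)} = \frac{1}{11 + N}$ ($M{\left(b,N \right)} = \frac{1}{N + 11} = \frac{1}{11 + N}$)
$E{\left(h \right)} = 85$ ($E{\left(h \right)} = 23 \cdot 3 + 16 = 69 + 16 = 85$)
$\frac{t}{E{\left(M{\left(-9,-9 \right)} \right)}} = - \frac{5462711}{85}$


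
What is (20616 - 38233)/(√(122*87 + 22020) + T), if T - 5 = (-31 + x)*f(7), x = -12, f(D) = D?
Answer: 70468/743 + 369957*√74/54982 ≈ 152.72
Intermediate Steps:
T = -296 (T = 5 + (-31 - 12)*7 = 5 - 43*7 = 5 - 301 = -296)
(20616 - 38233)/(√(122*87 + 22020) + T) = (20616 - 38233)/(√(122*87 + 22020) - 296) = -17617/(√(10614 + 22020) - 296) = -17617/(√32634 - 296) = -17617/(21*√74 - 296) = -17617/(-296 + 21*√74)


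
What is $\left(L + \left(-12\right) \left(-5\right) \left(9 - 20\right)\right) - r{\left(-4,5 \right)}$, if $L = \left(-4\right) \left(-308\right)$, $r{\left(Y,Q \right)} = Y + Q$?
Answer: $571$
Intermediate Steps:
$r{\left(Y,Q \right)} = Q + Y$
$L = 1232$
$\left(L + \left(-12\right) \left(-5\right) \left(9 - 20\right)\right) - r{\left(-4,5 \right)} = \left(1232 + \left(-12\right) \left(-5\right) \left(9 - 20\right)\right) - \left(5 - 4\right) = \left(1232 + 60 \left(-11\right)\right) - 1 = \left(1232 - 660\right) - 1 = 572 - 1 = 571$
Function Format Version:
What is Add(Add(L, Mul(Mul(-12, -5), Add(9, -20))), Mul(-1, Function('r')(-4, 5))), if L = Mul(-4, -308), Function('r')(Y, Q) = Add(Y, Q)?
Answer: 571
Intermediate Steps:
Function('r')(Y, Q) = Add(Q, Y)
L = 1232
Add(Add(L, Mul(Mul(-12, -5), Add(9, -20))), Mul(-1, Function('r')(-4, 5))) = Add(Add(1232, Mul(Mul(-12, -5), Add(9, -20))), Mul(-1, Add(5, -4))) = Add(Add(1232, Mul(60, -11)), Mul(-1, 1)) = Add(Add(1232, -660), -1) = Add(572, -1) = 571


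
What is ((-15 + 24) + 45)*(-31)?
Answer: -1674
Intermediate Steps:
((-15 + 24) + 45)*(-31) = (9 + 45)*(-31) = 54*(-31) = -1674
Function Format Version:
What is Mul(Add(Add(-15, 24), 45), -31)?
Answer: -1674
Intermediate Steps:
Mul(Add(Add(-15, 24), 45), -31) = Mul(Add(9, 45), -31) = Mul(54, -31) = -1674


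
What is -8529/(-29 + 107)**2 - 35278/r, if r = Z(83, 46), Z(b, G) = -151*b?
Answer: 35912465/25416924 ≈ 1.4129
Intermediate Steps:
r = -12533 (r = -151*83 = -12533)
-8529/(-29 + 107)**2 - 35278/r = -8529/(-29 + 107)**2 - 35278/(-12533) = -8529/(78**2) - 35278*(-1/12533) = -8529/6084 + 35278/12533 = -8529*1/6084 + 35278/12533 = -2843/2028 + 35278/12533 = 35912465/25416924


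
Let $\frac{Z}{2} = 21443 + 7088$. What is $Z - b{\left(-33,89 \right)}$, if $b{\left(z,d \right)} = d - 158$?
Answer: $57131$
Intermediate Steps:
$Z = 57062$ ($Z = 2 \left(21443 + 7088\right) = 2 \cdot 28531 = 57062$)
$b{\left(z,d \right)} = -158 + d$
$Z - b{\left(-33,89 \right)} = 57062 - \left(-158 + 89\right) = 57062 - -69 = 57062 + 69 = 57131$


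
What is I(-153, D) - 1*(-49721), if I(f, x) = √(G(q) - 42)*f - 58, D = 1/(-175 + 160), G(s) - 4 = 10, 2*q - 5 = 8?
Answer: 49663 - 306*I*√7 ≈ 49663.0 - 809.6*I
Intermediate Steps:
q = 13/2 (q = 5/2 + (½)*8 = 5/2 + 4 = 13/2 ≈ 6.5000)
G(s) = 14 (G(s) = 4 + 10 = 14)
D = -1/15 (D = 1/(-15) = -1/15 ≈ -0.066667)
I(f, x) = -58 + 2*I*f*√7 (I(f, x) = √(14 - 42)*f - 58 = √(-28)*f - 58 = (2*I*√7)*f - 58 = 2*I*f*√7 - 58 = -58 + 2*I*f*√7)
I(-153, D) - 1*(-49721) = (-58 + 2*I*(-153)*√7) - 1*(-49721) = (-58 - 306*I*√7) + 49721 = 49663 - 306*I*√7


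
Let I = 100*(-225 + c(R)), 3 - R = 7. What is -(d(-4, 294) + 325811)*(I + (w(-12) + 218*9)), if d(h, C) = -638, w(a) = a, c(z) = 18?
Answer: 6096993750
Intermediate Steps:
R = -4 (R = 3 - 1*7 = 3 - 7 = -4)
I = -20700 (I = 100*(-225 + 18) = 100*(-207) = -20700)
-(d(-4, 294) + 325811)*(I + (w(-12) + 218*9)) = -(-638 + 325811)*(-20700 + (-12 + 218*9)) = -325173*(-20700 + (-12 + 1962)) = -325173*(-20700 + 1950) = -325173*(-18750) = -1*(-6096993750) = 6096993750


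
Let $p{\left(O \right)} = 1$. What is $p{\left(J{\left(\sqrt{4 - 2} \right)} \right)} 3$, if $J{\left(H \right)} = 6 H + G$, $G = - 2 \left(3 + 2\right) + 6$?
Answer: $3$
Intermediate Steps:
$G = -4$ ($G = \left(-2\right) 5 + 6 = -10 + 6 = -4$)
$J{\left(H \right)} = -4 + 6 H$ ($J{\left(H \right)} = 6 H - 4 = -4 + 6 H$)
$p{\left(J{\left(\sqrt{4 - 2} \right)} \right)} 3 = 1 \cdot 3 = 3$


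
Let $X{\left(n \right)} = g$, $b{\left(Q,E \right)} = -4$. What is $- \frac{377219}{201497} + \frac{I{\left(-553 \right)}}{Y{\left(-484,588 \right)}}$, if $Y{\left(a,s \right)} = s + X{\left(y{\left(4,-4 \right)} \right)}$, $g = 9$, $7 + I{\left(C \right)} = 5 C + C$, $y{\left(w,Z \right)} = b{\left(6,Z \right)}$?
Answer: $- \frac{895177268}{120293709} \approx -7.4416$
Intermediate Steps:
$y{\left(w,Z \right)} = -4$
$I{\left(C \right)} = -7 + 6 C$ ($I{\left(C \right)} = -7 + \left(5 C + C\right) = -7 + 6 C$)
$X{\left(n \right)} = 9$
$Y{\left(a,s \right)} = 9 + s$ ($Y{\left(a,s \right)} = s + 9 = 9 + s$)
$- \frac{377219}{201497} + \frac{I{\left(-553 \right)}}{Y{\left(-484,588 \right)}} = - \frac{377219}{201497} + \frac{-7 + 6 \left(-553\right)}{9 + 588} = \left(-377219\right) \frac{1}{201497} + \frac{-7 - 3318}{597} = - \frac{377219}{201497} - \frac{3325}{597} = - \frac{895177268}{120293709}$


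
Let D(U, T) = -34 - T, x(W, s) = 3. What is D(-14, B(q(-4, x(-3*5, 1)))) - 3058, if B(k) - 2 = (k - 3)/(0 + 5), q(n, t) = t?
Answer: -3094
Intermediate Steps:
B(k) = 7/5 + k/5 (B(k) = 2 + (k - 3)/(0 + 5) = 2 + (-3 + k)/5 = 2 + (-3 + k)*(⅕) = 2 + (-⅗ + k/5) = 7/5 + k/5)
D(-14, B(q(-4, x(-3*5, 1)))) - 3058 = (-34 - (7/5 + (⅕)*3)) - 3058 = (-34 - (7/5 + ⅗)) - 3058 = (-34 - 1*2) - 3058 = (-34 - 2) - 3058 = -36 - 3058 = -3094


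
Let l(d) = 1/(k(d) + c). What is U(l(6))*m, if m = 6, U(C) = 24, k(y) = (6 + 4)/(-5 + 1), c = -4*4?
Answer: 144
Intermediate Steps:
c = -16
k(y) = -5/2 (k(y) = 10/(-4) = 10*(-¼) = -5/2)
l(d) = -2/37 (l(d) = 1/(-5/2 - 16) = 1/(-37/2) = -2/37)
U(l(6))*m = 24*6 = 144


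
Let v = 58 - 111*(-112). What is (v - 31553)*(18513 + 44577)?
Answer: -1202684670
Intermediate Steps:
v = 12490 (v = 58 + 12432 = 12490)
(v - 31553)*(18513 + 44577) = (12490 - 31553)*(18513 + 44577) = -19063*63090 = -1202684670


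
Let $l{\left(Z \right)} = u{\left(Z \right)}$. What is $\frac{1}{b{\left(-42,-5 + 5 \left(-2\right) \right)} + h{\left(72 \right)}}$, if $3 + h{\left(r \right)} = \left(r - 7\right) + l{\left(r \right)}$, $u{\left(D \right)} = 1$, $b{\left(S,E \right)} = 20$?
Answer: $\frac{1}{83} \approx 0.012048$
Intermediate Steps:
$l{\left(Z \right)} = 1$
$h{\left(r \right)} = -9 + r$ ($h{\left(r \right)} = -3 + \left(\left(r - 7\right) + 1\right) = -3 + \left(\left(-7 + r\right) + 1\right) = -3 + \left(-6 + r\right) = -9 + r$)
$\frac{1}{b{\left(-42,-5 + 5 \left(-2\right) \right)} + h{\left(72 \right)}} = \frac{1}{20 + \left(-9 + 72\right)} = \frac{1}{20 + 63} = \frac{1}{83}$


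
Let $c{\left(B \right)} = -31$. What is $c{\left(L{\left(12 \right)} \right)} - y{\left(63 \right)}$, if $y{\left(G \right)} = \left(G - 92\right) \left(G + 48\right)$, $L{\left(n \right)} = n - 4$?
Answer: $3188$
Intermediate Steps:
$L{\left(n \right)} = -4 + n$ ($L{\left(n \right)} = n - 4 = -4 + n$)
$y{\left(G \right)} = \left(-92 + G\right) \left(48 + G\right)$
$c{\left(L{\left(12 \right)} \right)} - y{\left(63 \right)} = -31 - \left(-4416 + 63^{2} - 2772\right) = -31 - \left(-4416 + 3969 - 2772\right) = -31 - -3219 = -31 + 3219 = 3188$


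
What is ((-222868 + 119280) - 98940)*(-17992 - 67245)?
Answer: 17262879136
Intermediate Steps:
((-222868 + 119280) - 98940)*(-17992 - 67245) = (-103588 - 98940)*(-85237) = -202528*(-85237) = 17262879136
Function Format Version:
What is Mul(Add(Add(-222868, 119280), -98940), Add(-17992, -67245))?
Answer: 17262879136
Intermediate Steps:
Mul(Add(Add(-222868, 119280), -98940), Add(-17992, -67245)) = Mul(Add(-103588, -98940), -85237) = Mul(-202528, -85237) = 17262879136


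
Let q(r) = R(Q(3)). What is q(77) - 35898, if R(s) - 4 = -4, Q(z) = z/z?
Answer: -35898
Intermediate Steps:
Q(z) = 1
R(s) = 0 (R(s) = 4 - 4 = 0)
q(r) = 0
q(77) - 35898 = 0 - 35898 = -35898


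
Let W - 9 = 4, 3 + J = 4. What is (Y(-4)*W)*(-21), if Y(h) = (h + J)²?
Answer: -2457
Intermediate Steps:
J = 1 (J = -3 + 4 = 1)
Y(h) = (1 + h)² (Y(h) = (h + 1)² = (1 + h)²)
W = 13 (W = 9 + 4 = 13)
(Y(-4)*W)*(-21) = ((1 - 4)²*13)*(-21) = ((-3)²*13)*(-21) = (9*13)*(-21) = 117*(-21) = -2457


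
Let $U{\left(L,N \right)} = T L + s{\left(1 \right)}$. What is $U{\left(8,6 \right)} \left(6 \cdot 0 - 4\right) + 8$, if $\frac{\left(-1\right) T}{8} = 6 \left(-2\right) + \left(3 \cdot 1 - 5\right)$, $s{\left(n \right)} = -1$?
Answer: $-3572$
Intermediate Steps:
$T = 112$ ($T = - 8 \left(6 \left(-2\right) + \left(3 \cdot 1 - 5\right)\right) = - 8 \left(-12 + \left(3 - 5\right)\right) = - 8 \left(-12 - 2\right) = \left(-8\right) \left(-14\right) = 112$)
$U{\left(L,N \right)} = -1 + 112 L$ ($U{\left(L,N \right)} = 112 L - 1 = -1 + 112 L$)
$U{\left(8,6 \right)} \left(6 \cdot 0 - 4\right) + 8 = \left(-1 + 112 \cdot 8\right) \left(6 \cdot 0 - 4\right) + 8 = \left(-1 + 896\right) \left(0 - 4\right) + 8 = 895 \left(-4\right) + 8 = -3580 + 8 = -3572$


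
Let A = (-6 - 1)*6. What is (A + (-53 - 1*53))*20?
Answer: -2960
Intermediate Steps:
A = -42 (A = -7*6 = -42)
(A + (-53 - 1*53))*20 = (-42 + (-53 - 1*53))*20 = (-42 + (-53 - 53))*20 = (-42 - 106)*20 = -148*20 = -2960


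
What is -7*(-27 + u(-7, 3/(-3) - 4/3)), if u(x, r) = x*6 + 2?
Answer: 469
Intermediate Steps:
u(x, r) = 2 + 6*x (u(x, r) = 6*x + 2 = 2 + 6*x)
-7*(-27 + u(-7, 3/(-3) - 4/3)) = -7*(-27 + (2 + 6*(-7))) = -7*(-27 + (2 - 42)) = -7*(-27 - 40) = -7*(-67) = 469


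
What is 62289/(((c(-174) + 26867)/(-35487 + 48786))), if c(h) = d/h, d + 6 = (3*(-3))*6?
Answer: 24023060919/779153 ≈ 30832.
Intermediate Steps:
d = -60 (d = -6 + (3*(-3))*6 = -6 - 9*6 = -6 - 54 = -60)
c(h) = -60/h
62289/(((c(-174) + 26867)/(-35487 + 48786))) = 62289/(((-60/(-174) + 26867)/(-35487 + 48786))) = 62289/(((-60*(-1/174) + 26867)/13299)) = 62289/(((10/29 + 26867)*(1/13299))) = 62289/(((779153/29)*(1/13299))) = 62289/(779153/385671) = 62289*(385671/779153) = 24023060919/779153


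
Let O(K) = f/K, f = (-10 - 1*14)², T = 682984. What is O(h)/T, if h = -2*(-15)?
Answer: 12/426865 ≈ 2.8112e-5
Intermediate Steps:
f = 576 (f = (-10 - 14)² = (-24)² = 576)
h = 30
O(K) = 576/K
O(h)/T = (576/30)/682984 = (576*(1/30))*(1/682984) = (96/5)*(1/682984) = 12/426865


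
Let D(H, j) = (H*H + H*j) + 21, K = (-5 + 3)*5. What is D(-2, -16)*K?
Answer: -570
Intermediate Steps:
K = -10 (K = -2*5 = -10)
D(H, j) = 21 + H**2 + H*j (D(H, j) = (H**2 + H*j) + 21 = 21 + H**2 + H*j)
D(-2, -16)*K = (21 + (-2)**2 - 2*(-16))*(-10) = (21 + 4 + 32)*(-10) = 57*(-10) = -570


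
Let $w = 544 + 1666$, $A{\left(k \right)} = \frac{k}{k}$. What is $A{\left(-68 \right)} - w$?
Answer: $-2209$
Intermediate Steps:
$A{\left(k \right)} = 1$
$w = 2210$
$A{\left(-68 \right)} - w = 1 - 2210 = -2209$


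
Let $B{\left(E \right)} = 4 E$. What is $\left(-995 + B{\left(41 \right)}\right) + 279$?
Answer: $-552$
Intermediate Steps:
$\left(-995 + B{\left(41 \right)}\right) + 279 = \left(-995 + 4 \cdot 41\right) + 279 = \left(-995 + 164\right) + 279 = -831 + 279 = -552$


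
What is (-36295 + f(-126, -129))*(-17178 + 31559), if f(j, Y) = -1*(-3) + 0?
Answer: -521915252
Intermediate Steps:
f(j, Y) = 3 (f(j, Y) = 3 + 0 = 3)
(-36295 + f(-126, -129))*(-17178 + 31559) = (-36295 + 3)*(-17178 + 31559) = -36292*14381 = -521915252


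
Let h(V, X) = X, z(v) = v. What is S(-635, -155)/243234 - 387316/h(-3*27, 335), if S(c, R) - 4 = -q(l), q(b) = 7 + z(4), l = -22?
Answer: -94208422289/81483390 ≈ -1156.2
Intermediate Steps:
q(b) = 11 (q(b) = 7 + 4 = 11)
S(c, R) = -7 (S(c, R) = 4 - 1*11 = 4 - 11 = -7)
S(-635, -155)/243234 - 387316/h(-3*27, 335) = -7/243234 - 387316/335 = -94208422289/81483390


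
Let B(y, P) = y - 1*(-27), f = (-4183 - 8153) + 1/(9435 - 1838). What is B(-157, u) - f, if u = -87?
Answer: 92728981/7597 ≈ 12206.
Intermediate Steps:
f = -93716591/7597 (f = -12336 + 1/7597 = -93716591/7597 ≈ -12336.)
B(y, P) = 27 + y (B(y, P) = y + 27 = 27 + y)
B(-157, u) - f = (27 - 157) - 1*(-93716591/7597) = -130 + 93716591/7597 = 92728981/7597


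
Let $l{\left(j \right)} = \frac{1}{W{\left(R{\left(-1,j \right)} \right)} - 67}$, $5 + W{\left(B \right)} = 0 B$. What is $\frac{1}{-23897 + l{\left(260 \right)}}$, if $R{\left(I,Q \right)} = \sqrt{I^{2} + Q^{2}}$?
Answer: $- \frac{72}{1720585} \approx -4.1846 \cdot 10^{-5}$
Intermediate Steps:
$W{\left(B \right)} = -5$ ($W{\left(B \right)} = -5 + 0 B = -5 + 0 = -5$)
$l{\left(j \right)} = - \frac{1}{72}$ ($l{\left(j \right)} = \frac{1}{-5 - 67} = \frac{1}{-72} = - \frac{1}{72}$)
$\frac{1}{-23897 + l{\left(260 \right)}} = \frac{1}{-23897 - \frac{1}{72}} = \frac{1}{- \frac{1720585}{72}} = - \frac{72}{1720585}$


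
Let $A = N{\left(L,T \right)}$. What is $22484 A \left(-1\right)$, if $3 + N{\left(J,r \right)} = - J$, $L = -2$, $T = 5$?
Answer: $22484$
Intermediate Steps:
$N{\left(J,r \right)} = -3 - J$
$A = -1$ ($A = -3 - -2 = -3 + 2 = -1$)
$22484 A \left(-1\right) = 22484 \left(\left(-1\right) \left(-1\right)\right) = 22484 \cdot 1 = 22484$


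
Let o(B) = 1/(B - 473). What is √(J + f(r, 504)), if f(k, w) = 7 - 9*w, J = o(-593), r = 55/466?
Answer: 3*I*√571839710/1066 ≈ 67.298*I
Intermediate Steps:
r = 55/466 (r = 55*(1/466) = 55/466 ≈ 0.11803)
o(B) = 1/(-473 + B)
J = -1/1066 (J = 1/(-473 - 593) = 1/(-1066) = -1/1066 ≈ -0.00093809)
√(J + f(r, 504)) = √(-1/1066 + (7 - 9*504)) = √(-1/1066 + (7 - 4536)) = √(-1/1066 - 4529) = √(-4827915/1066) = 3*I*√571839710/1066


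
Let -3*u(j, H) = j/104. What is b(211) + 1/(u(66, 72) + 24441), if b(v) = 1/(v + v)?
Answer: 1292865/536328662 ≈ 0.0024106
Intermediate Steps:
u(j, H) = -j/312 (u(j, H) = -j/(3*104) = -j/312)
b(v) = 1/(2*v)
b(211) + 1/(u(66, 72) + 24441) = (½)/211 + 1/(-1/312*66 + 24441) = (½)*(1/211) + 1/(-11/52 + 24441) = 1/422 + 1/(1270921/52) = 1/422 + 52/1270921 = 1292865/536328662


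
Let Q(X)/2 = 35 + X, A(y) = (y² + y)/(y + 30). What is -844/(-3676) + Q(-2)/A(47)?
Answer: 857729/345544 ≈ 2.4823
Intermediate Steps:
A(y) = (y + y²)/(30 + y)
Q(X) = 70 + 2*X (Q(X) = 2*(35 + X) = 70 + 2*X)
-844/(-3676) + Q(-2)/A(47) = -844/(-3676) + (70 + 2*(-2))/((47*(1 + 47)/(30 + 47))) = -844*(-1/3676) + (70 - 4)/((47*48/77)) = 211/919 + 66/((47*(1/77)*48)) = 211/919 + 66/(2256/77) = 211/919 + 66*(77/2256) = 211/919 + 847/376 = 857729/345544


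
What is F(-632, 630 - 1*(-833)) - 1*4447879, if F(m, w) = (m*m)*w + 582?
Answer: 579910015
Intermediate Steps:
F(m, w) = 582 + w*m² (F(m, w) = m²*w + 582 = w*m² + 582 = 582 + w*m²)
F(-632, 630 - 1*(-833)) - 1*4447879 = (582 + (630 - 1*(-833))*(-632)²) - 1*4447879 = (582 + (630 + 833)*399424) - 4447879 = (582 + 1463*399424) - 4447879 = (582 + 584357312) - 4447879 = 584357894 - 4447879 = 579910015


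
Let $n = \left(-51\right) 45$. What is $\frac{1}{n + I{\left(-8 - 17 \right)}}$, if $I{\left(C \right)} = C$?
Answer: $- \frac{1}{2320} \approx -0.00043103$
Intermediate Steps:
$n = -2295$
$\frac{1}{n + I{\left(-8 - 17 \right)}} = \frac{1}{-2295 - 25} = \frac{1}{-2320} = - \frac{1}{2320}$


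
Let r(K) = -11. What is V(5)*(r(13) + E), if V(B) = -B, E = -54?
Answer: 325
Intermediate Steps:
V(5)*(r(13) + E) = (-1*5)*(-11 - 54) = -5*(-65) = 325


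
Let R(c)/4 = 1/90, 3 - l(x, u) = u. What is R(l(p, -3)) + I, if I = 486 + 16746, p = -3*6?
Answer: 775442/45 ≈ 17232.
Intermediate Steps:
p = -18
l(x, u) = 3 - u
R(c) = 2/45 (R(c) = 4/90 = 4*(1/90) = 2/45)
I = 17232
R(l(p, -3)) + I = 2/45 + 17232 = 775442/45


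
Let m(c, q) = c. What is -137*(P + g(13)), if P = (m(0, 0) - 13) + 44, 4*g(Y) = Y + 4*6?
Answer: -22057/4 ≈ -5514.3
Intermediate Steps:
g(Y) = 6 + Y/4 (g(Y) = (Y + 4*6)/4 = (Y + 24)/4 = (24 + Y)/4 = 6 + Y/4)
P = 31 (P = (0 - 13) + 44 = -13 + 44 = 31)
-137*(P + g(13)) = -137*(31 + (6 + (¼)*13)) = -137*(31 + (6 + 13/4)) = -137*(31 + 37/4) = -137*161/4 = -22057/4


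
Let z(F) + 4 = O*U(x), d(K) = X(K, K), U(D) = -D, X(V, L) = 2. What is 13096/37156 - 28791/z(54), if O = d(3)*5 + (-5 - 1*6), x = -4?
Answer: 267465791/74312 ≈ 3599.2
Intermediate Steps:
d(K) = 2
O = -1 (O = 2*5 + (-5 - 1*6) = 10 + (-5 - 6) = 10 - 11 = -1)
z(F) = -8 (z(F) = -4 - (-1)*(-4) = -4 - 1*4 = -4 - 4 = -8)
13096/37156 - 28791/z(54) = 13096/37156 - 28791/(-8) = 13096*(1/37156) - 28791*(-⅛) = 3274/9289 + 28791/8 = 267465791/74312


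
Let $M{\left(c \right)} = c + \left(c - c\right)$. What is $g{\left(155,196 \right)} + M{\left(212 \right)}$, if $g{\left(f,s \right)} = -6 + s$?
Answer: $402$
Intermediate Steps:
$M{\left(c \right)} = c$ ($M{\left(c \right)} = c + 0 = c$)
$g{\left(155,196 \right)} + M{\left(212 \right)} = \left(-6 + 196\right) + 212 = 190 + 212 = 402$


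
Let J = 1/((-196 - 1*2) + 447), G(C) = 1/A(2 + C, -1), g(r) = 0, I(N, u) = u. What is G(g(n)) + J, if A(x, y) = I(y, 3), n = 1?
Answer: 28/83 ≈ 0.33735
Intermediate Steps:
A(x, y) = 3
G(C) = 1/3
J = 1/249 (J = 1/((-196 - 2) + 447) = 1/(-198 + 447) = 1/249 ≈ 0.0040161)
G(g(n)) + J = 1/3 + 1/249 = 28/83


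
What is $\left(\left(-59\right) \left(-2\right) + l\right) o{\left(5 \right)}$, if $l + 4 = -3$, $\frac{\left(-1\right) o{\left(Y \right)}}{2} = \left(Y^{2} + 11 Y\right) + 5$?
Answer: $-18870$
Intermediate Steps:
$o{\left(Y \right)} = -10 - 22 Y - 2 Y^{2}$ ($o{\left(Y \right)} = - 2 \left(\left(Y^{2} + 11 Y\right) + 5\right) = - 2 \left(5 + Y^{2} + 11 Y\right) = -10 - 22 Y - 2 Y^{2}$)
$l = -7$ ($l = -4 - 3 = -7$)
$\left(\left(-59\right) \left(-2\right) + l\right) o{\left(5 \right)} = \left(\left(-59\right) \left(-2\right) - 7\right) \left(-10 - 110 - 2 \cdot 5^{2}\right) = \left(118 - 7\right) \left(-10 - 110 - 50\right) = 111 \left(-10 - 110 - 50\right) = 111 \left(-170\right) = -18870$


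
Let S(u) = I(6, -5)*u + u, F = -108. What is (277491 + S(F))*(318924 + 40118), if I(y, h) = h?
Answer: 99786029766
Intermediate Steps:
S(u) = -4*u (S(u) = -5*u + u = -4*u)
(277491 + S(F))*(318924 + 40118) = (277491 - 4*(-108))*(318924 + 40118) = (277491 + 432)*359042 = 277923*359042 = 99786029766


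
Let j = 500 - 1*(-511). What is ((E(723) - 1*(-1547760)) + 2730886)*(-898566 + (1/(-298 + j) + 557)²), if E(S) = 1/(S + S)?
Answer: -925196449813875935365/367550787 ≈ -2.5172e+12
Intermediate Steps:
j = 1011 (j = 500 + 511 = 1011)
E(S) = 1/(2*S)
((E(723) - 1*(-1547760)) + 2730886)*(-898566 + (1/(-298 + j) + 557)²) = (((½)/723 - 1*(-1547760)) + 2730886)*(-898566 + (1/(-298 + 1011) + 557)²) = (((½)*(1/723) + 1547760) + 2730886)*(-898566 + (1/713 + 557)²) = ((1/1446 + 1547760) + 2730886)*(-898566 + (1/713 + 557)²) = (2238060961/1446 + 2730886)*(-898566 + (397142/713)²) = 6186922117*(-898566 + 157721768164/508369)/1446 = (6186922117/1446)*(-299081330690/508369) = -925196449813875935365/367550787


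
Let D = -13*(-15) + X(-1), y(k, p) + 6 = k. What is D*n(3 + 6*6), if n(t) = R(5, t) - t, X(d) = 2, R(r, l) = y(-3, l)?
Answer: -9456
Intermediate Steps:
y(k, p) = -6 + k
R(r, l) = -9 (R(r, l) = -6 - 3 = -9)
n(t) = -9 - t
D = 197 (D = -13*(-15) + 2 = 195 + 2 = 197)
D*n(3 + 6*6) = 197*(-9 - (3 + 6*6)) = 197*(-9 - (3 + 36)) = 197*(-9 - 1*39) = 197*(-9 - 39) = 197*(-48) = -9456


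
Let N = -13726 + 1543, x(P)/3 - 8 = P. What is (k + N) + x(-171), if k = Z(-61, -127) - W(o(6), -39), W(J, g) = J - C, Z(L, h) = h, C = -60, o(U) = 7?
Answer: -12866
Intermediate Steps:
x(P) = 24 + 3*P
N = -12183
W(J, g) = 60 + J (W(J, g) = J - 1*(-60) = J + 60 = 60 + J)
k = -194 (k = -127 - (60 + 7) = -127 - 1*67 = -127 - 67 = -194)
(k + N) + x(-171) = (-194 - 12183) + (24 + 3*(-171)) = -12377 + (24 - 513) = -12377 - 489 = -12866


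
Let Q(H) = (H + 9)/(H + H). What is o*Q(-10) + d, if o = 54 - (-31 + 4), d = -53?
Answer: -979/20 ≈ -48.950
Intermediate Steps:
Q(H) = (9 + H)/(2*H) (Q(H) = (9 + H)/((2*H)) = (9 + H)*(1/(2*H)) = (9 + H)/(2*H))
o = 81 (o = 54 - 1*(-27) = 54 + 27 = 81)
o*Q(-10) + d = 81*((½)*(9 - 10)/(-10)) - 53 = 81*((½)*(-⅒)*(-1)) - 53 = 81*(1/20) - 53 = 81/20 - 53 = -979/20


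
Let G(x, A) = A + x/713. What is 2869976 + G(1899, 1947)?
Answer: 2047682998/713 ≈ 2.8719e+6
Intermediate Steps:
G(x, A) = A + x/713 (G(x, A) = A + x*(1/713) = A + x/713)
2869976 + G(1899, 1947) = 2869976 + (1947 + (1/713)*1899) = 2869976 + (1947 + 1899/713) = 2869976 + 1390110/713 = 2047682998/713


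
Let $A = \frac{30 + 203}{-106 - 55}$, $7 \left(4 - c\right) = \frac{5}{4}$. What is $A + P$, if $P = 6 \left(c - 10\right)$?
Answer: $- \frac{12403}{322} \approx -38.519$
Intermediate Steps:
$c = \frac{107}{28}$ ($c = 4 - \frac{5 \cdot \frac{1}{4}}{7} = 4 - \frac{5}{28} = \frac{107}{28} \approx 3.8214$)
$P = - \frac{519}{14}$ ($P = 6 \left(\frac{107}{28} - 10\right) = 6 \left(- \frac{173}{28}\right) = - \frac{519}{14} \approx -37.071$)
$A = - \frac{233}{161}$ ($A = \frac{233}{-161} = 233 \left(- \frac{1}{161}\right) = - \frac{233}{161} \approx -1.4472$)
$A + P = - \frac{233}{161} - \frac{519}{14} = - \frac{12403}{322}$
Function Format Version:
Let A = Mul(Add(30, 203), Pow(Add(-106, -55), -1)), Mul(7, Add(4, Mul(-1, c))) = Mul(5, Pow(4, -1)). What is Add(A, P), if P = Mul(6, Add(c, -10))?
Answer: Rational(-12403, 322) ≈ -38.519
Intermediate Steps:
c = Rational(107, 28) (c = Add(4, Mul(Rational(-1, 7), Mul(5, Pow(4, -1)))) = Add(4, Mul(Rational(-1, 7), Mul(5, Rational(1, 4)))) = Add(4, Mul(Rational(-1, 7), Rational(5, 4))) = Add(4, Rational(-5, 28)) = Rational(107, 28) ≈ 3.8214)
P = Rational(-519, 14) (P = Mul(6, Add(Rational(107, 28), -10)) = Mul(6, Rational(-173, 28)) = Rational(-519, 14) ≈ -37.071)
A = Rational(-233, 161) (A = Mul(233, Pow(-161, -1)) = Mul(233, Rational(-1, 161)) = Rational(-233, 161) ≈ -1.4472)
Add(A, P) = Add(Rational(-233, 161), Rational(-519, 14)) = Rational(-12403, 322)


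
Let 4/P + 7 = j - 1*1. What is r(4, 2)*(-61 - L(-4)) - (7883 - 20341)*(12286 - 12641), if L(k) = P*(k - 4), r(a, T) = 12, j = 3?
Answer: -22116994/5 ≈ -4.4234e+6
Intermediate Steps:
P = -⅘ (P = 4/(-7 + (3 - 1*1)) = 4/(-7 + (3 - 1)) = 4/(-7 + 2) = 4/(-5) = 4*(-⅕) = -⅘ ≈ -0.80000)
L(k) = 16/5 - 4*k/5 (L(k) = -4*(k - 4)/5 = -4*(-4 + k)/5 = 16/5 - 4*k/5)
r(4, 2)*(-61 - L(-4)) - (7883 - 20341)*(12286 - 12641) = 12*(-61 - (16/5 - ⅘*(-4))) - (7883 - 20341)*(12286 - 12641) = 12*(-61 - (16/5 + 16/5)) - (-12458)*(-355) = 12*(-61 - 1*32/5) - 1*4422590 = 12*(-61 - 32/5) - 4422590 = 12*(-337/5) - 4422590 = -4044/5 - 4422590 = -22116994/5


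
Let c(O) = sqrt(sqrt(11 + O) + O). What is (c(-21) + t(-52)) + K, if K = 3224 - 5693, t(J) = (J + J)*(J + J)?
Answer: 8347 + sqrt(-21 + I*sqrt(10)) ≈ 8347.3 + 4.5955*I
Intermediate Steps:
t(J) = 4*J**2 (t(J) = (2*J)*(2*J) = 4*J**2)
K = -2469
c(O) = sqrt(O + sqrt(11 + O))
(c(-21) + t(-52)) + K = (sqrt(-21 + sqrt(11 - 21)) + 4*(-52)**2) - 2469 = (sqrt(-21 + sqrt(-10)) + 4*2704) - 2469 = (sqrt(-21 + I*sqrt(10)) + 10816) - 2469 = (10816 + sqrt(-21 + I*sqrt(10))) - 2469 = 8347 + sqrt(-21 + I*sqrt(10))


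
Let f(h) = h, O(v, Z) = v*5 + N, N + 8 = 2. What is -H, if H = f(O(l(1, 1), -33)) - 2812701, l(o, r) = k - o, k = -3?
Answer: 2812727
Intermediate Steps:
N = -6 (N = -8 + 2 = -6)
l(o, r) = -3 - o
O(v, Z) = -6 + 5*v (O(v, Z) = v*5 - 6 = 5*v - 6 = -6 + 5*v)
H = -2812727 (H = (-6 + 5*(-3 - 1*1)) - 2812701 = (-6 + 5*(-3 - 1)) - 2812701 = (-6 + 5*(-4)) - 2812701 = (-6 - 20) - 2812701 = -26 - 2812701 = -2812727)
-H = -1*(-2812727) = 2812727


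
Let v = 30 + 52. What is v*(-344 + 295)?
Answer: -4018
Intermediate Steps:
v = 82
v*(-344 + 295) = 82*(-344 + 295) = 82*(-49) = -4018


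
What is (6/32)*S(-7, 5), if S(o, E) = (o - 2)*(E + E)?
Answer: -135/8 ≈ -16.875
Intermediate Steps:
S(o, E) = 2*E*(-2 + o) (S(o, E) = (-2 + o)*(2*E) = 2*E*(-2 + o))
(6/32)*S(-7, 5) = (6/32)*(2*5*(-2 - 7)) = (6*(1/32))*(2*5*(-9)) = (3/16)*(-90) = -135/8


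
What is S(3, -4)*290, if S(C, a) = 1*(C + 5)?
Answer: 2320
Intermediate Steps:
S(C, a) = 5 + C (S(C, a) = 1*(5 + C) = 5 + C)
S(3, -4)*290 = (5 + 3)*290 = 8*290 = 2320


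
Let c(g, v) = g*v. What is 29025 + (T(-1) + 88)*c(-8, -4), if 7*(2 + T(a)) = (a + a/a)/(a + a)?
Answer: 31777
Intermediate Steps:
T(a) = -2 + (1 + a)/(14*a) (T(a) = -2 + ((a + a/a)/(a + a))/7 = -2 + ((a + 1)/((2*a)))/7 = -2 + ((1 + a)*(1/(2*a)))/7 = -2 + ((1 + a)/(2*a))/7 = -2 + (1 + a)/(14*a))
29025 + (T(-1) + 88)*c(-8, -4) = 29025 + ((1/14)*(1 - 27*(-1))/(-1) + 88)*(-8*(-4)) = 29025 + ((1/14)*(-1)*(1 + 27) + 88)*32 = 29025 + ((1/14)*(-1)*28 + 88)*32 = 29025 + (-2 + 88)*32 = 29025 + 86*32 = 29025 + 2752 = 31777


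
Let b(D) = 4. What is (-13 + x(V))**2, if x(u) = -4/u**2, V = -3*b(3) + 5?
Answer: 410881/2401 ≈ 171.13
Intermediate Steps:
V = -7 (V = -3*4 + 5 = -12 + 5 = -7)
x(u) = -4/u**2
(-13 + x(V))**2 = (-13 - 4/(-7)**2)**2 = (-13 - 4*1/49)**2 = (-13 - 4/49)**2 = (-641/49)**2 = 410881/2401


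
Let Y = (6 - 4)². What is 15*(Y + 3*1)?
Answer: 105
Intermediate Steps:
Y = 4 (Y = 2² = 4)
15*(Y + 3*1) = 15*(4 + 3*1) = 15*(4 + 3) = 15*7 = 105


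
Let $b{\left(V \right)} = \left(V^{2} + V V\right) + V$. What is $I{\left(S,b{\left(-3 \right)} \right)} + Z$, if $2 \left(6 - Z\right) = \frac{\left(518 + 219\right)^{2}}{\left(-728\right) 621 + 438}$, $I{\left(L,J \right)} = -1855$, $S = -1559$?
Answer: $- \frac{1669658531}{903300} \approx -1848.4$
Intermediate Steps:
$b{\left(V \right)} = V + 2 V^{2}$ ($b{\left(V \right)} = \left(V^{2} + V^{2}\right) + V = 2 V^{2} + V = V + 2 V^{2}$)
$Z = \frac{5962969}{903300}$ ($Z = 6 - \frac{\left(518 + 219\right)^{2} \frac{1}{\left(-728\right) 621 + 438}}{2} = 6 - \frac{737^{2} \frac{1}{-452088 + 438}}{2} = 6 - \frac{543169 \frac{1}{-451650}}{2} = 6 - \frac{543169 \left(- \frac{1}{451650}\right)}{2} = 6 - - \frac{543169}{903300} = 6 + \frac{543169}{903300} = \frac{5962969}{903300} \approx 6.6013$)
$I{\left(S,b{\left(-3 \right)} \right)} + Z = -1855 + \frac{5962969}{903300} = - \frac{1669658531}{903300}$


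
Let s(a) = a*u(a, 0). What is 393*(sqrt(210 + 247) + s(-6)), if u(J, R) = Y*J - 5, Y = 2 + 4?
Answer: 96678 + 393*sqrt(457) ≈ 1.0508e+5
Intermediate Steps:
Y = 6
u(J, R) = -5 + 6*J (u(J, R) = 6*J - 5 = -5 + 6*J)
s(a) = a*(-5 + 6*a)
393*(sqrt(210 + 247) + s(-6)) = 393*(sqrt(210 + 247) - 6*(-5 + 6*(-6))) = 393*(sqrt(457) - 6*(-5 - 36)) = 393*(sqrt(457) - 6*(-41)) = 393*(sqrt(457) + 246) = 393*(246 + sqrt(457)) = 96678 + 393*sqrt(457)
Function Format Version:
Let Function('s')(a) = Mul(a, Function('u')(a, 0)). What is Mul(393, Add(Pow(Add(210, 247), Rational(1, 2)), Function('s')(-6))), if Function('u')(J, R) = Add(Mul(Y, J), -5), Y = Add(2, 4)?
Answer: Add(96678, Mul(393, Pow(457, Rational(1, 2)))) ≈ 1.0508e+5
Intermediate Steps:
Y = 6
Function('u')(J, R) = Add(-5, Mul(6, J)) (Function('u')(J, R) = Add(Mul(6, J), -5) = Add(-5, Mul(6, J)))
Function('s')(a) = Mul(a, Add(-5, Mul(6, a)))
Mul(393, Add(Pow(Add(210, 247), Rational(1, 2)), Function('s')(-6))) = Mul(393, Add(Pow(Add(210, 247), Rational(1, 2)), Mul(-6, Add(-5, Mul(6, -6))))) = Mul(393, Add(Pow(457, Rational(1, 2)), Mul(-6, Add(-5, -36)))) = Mul(393, Add(Pow(457, Rational(1, 2)), Mul(-6, -41))) = Mul(393, Add(Pow(457, Rational(1, 2)), 246)) = Mul(393, Add(246, Pow(457, Rational(1, 2)))) = Add(96678, Mul(393, Pow(457, Rational(1, 2))))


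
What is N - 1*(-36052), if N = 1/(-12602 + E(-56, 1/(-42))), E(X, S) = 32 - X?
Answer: 451154727/12514 ≈ 36052.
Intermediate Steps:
N = -1/12514 (N = 1/(-12602 + (32 - 1*(-56))) = 1/(-12602 + (32 + 56)) = 1/(-12602 + 88) = 1/(-12514) = -1/12514 ≈ -7.9911e-5)
N - 1*(-36052) = -1/12514 - 1*(-36052) = -1/12514 + 36052 = 451154727/12514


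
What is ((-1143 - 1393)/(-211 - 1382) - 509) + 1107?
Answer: 955150/1593 ≈ 599.59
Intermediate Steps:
((-1143 - 1393)/(-211 - 1382) - 509) + 1107 = (-2536/(-1593) - 509) + 1107 = (-2536*(-1/1593) - 509) + 1107 = (2536/1593 - 509) + 1107 = -808301/1593 + 1107 = 955150/1593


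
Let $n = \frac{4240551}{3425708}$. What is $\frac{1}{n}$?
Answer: $\frac{30316}{37527} \approx 0.80785$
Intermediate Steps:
$n = \frac{37527}{30316}$ ($n = 4240551 \cdot \frac{1}{3425708} = \frac{37527}{30316} \approx 1.2379$)
$\frac{1}{n} = \frac{1}{\frac{37527}{30316}} = \frac{30316}{37527}$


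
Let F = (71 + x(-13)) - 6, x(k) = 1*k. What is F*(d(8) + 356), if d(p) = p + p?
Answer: 19344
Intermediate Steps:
x(k) = k
d(p) = 2*p
F = 52 (F = (71 - 13) - 6 = 58 - 6 = 52)
F*(d(8) + 356) = 52*(2*8 + 356) = 52*(16 + 356) = 52*372 = 19344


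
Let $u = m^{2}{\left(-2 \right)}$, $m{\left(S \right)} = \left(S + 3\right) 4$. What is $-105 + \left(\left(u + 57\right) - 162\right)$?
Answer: $-194$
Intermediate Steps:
$m{\left(S \right)} = 12 + 4 S$ ($m{\left(S \right)} = \left(3 + S\right) 4 = 12 + 4 S$)
$u = 16$ ($u = \left(12 + 4 \left(-2\right)\right)^{2} = \left(12 - 8\right)^{2} = 4^{2} = 16$)
$-105 + \left(\left(u + 57\right) - 162\right) = -105 + \left(\left(16 + 57\right) - 162\right) = -105 + \left(73 - 162\right) = -105 - 89 = -194$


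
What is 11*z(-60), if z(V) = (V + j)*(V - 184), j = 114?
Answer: -144936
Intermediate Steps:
z(V) = (-184 + V)*(114 + V) (z(V) = (V + 114)*(V - 184) = (114 + V)*(-184 + V) = (-184 + V)*(114 + V))
11*z(-60) = 11*(-20976 + (-60)² - 70*(-60)) = 11*(-20976 + 3600 + 4200) = 11*(-13176) = -144936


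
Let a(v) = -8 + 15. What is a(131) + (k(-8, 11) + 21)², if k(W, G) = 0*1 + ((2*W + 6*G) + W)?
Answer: 3976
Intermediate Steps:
k(W, G) = 3*W + 6*G (k(W, G) = 0 + (3*W + 6*G) = 3*W + 6*G)
a(v) = 7
a(131) + (k(-8, 11) + 21)² = 7 + ((3*(-8) + 6*11) + 21)² = 7 + ((-24 + 66) + 21)² = 7 + (42 + 21)² = 7 + 63² = 7 + 3969 = 3976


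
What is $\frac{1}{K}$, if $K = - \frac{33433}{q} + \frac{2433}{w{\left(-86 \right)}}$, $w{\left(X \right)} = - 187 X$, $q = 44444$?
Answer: $- \frac{357374204}{214768627} \approx -1.664$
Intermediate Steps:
$K = - \frac{214768627}{357374204}$ ($K = - \frac{33433}{44444} + \frac{2433}{\left(-187\right) \left(-86\right)} = \left(-33433\right) \frac{1}{44444} + \frac{2433}{16082} = - \frac{33433}{44444} + 2433 \cdot \frac{1}{16082} = - \frac{33433}{44444} + \frac{2433}{16082} = - \frac{214768627}{357374204} \approx -0.60096$)
$\frac{1}{K} = \frac{1}{- \frac{214768627}{357374204}} = - \frac{357374204}{214768627}$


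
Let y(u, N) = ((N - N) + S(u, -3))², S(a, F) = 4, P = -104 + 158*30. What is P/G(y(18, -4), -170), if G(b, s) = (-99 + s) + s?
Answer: -4636/439 ≈ -10.560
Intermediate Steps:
P = 4636 (P = -104 + 4740 = 4636)
y(u, N) = 16 (y(u, N) = ((N - N) + 4)² = (0 + 4)² = 4² = 16)
G(b, s) = -99 + 2*s
P/G(y(18, -4), -170) = 4636/(-99 + 2*(-170)) = 4636/(-99 - 340) = 4636/(-439) = 4636*(-1/439) = -4636/439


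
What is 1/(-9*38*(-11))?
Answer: 1/3762 ≈ 0.00026582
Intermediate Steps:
1/(-9*38*(-11)) = 1/(-342*(-11)) = 1/3762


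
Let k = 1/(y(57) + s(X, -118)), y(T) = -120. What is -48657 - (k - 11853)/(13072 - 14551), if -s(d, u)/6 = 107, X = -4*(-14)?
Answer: -54845373673/1126998 ≈ -48665.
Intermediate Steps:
X = 56
s(d, u) = -642 (s(d, u) = -6*107 = -642)
k = -1/762 (k = 1/(-120 - 642) = 1/(-762) = -1/762 ≈ -0.0013123)
-48657 - (k - 11853)/(13072 - 14551) = -48657 - (-1/762 - 11853)/(13072 - 14551) = -48657 - (-9031987)/(762*(-1479)) = -48657 - (-9031987)*(-1)/(762*1479) = -48657 - 1*9031987/1126998 = -48657 - 9031987/1126998 = -54845373673/1126998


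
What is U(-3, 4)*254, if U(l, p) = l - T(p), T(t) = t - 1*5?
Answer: -508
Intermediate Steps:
T(t) = -5 + t (T(t) = t - 5 = -5 + t)
U(l, p) = 5 + l - p (U(l, p) = l - (-5 + p) = l + (5 - p) = 5 + l - p)
U(-3, 4)*254 = (5 - 3 - 1*4)*254 = (5 - 3 - 4)*254 = -2*254 = -508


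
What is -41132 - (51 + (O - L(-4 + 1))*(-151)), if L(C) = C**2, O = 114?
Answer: -25328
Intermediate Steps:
-41132 - (51 + (O - L(-4 + 1))*(-151)) = -41132 - (51 + (114 - (-4 + 1)**2)*(-151)) = -41132 - (51 + (114 - 1*(-3)**2)*(-151)) = -41132 - (51 + (114 - 1*9)*(-151)) = -41132 - (51 + (114 - 9)*(-151)) = -41132 - (51 + 105*(-151)) = -41132 - (51 - 15855) = -41132 - 1*(-15804) = -41132 + 15804 = -25328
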